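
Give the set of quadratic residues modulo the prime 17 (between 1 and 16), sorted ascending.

1,2,4,8,9,13,15,16

Square k = 1,…,8 (k and 17−k give the same square):
1²=1, 2²=4, 3²=9, 4²=16, 5²≡8, 6²≡2, 7²≡15, 8²≡13 (mod 17).
So the quadratic residues mod 17 are {1, 2, 4, 8, 9, 13, 15, 16}.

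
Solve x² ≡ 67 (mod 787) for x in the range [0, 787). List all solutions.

146, 641

Since 787 ≡ 3 (mod 4), a square root of 67 is 67^((787+1)/4) = 67^197 mod 787.
Repeated squaring: 67^2≡554, 67^4≡773, 67^8≡196, 67^16≡640, 67^32≡360, 67^64≡532, 67^128≡491 (mod 787).
67^197 = 67^(128+64+4+1) ≡ 641 (mod 787).
Check: 641² = 410881 ≡ 67 (mod 787). The two roots are 146 and 641.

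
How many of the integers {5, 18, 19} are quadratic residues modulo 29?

1

(5/29) = +1 → QR.
(18/29) = -1 → non-residue.
(19/29) = -1 → non-residue.
Total quadratic residues among the 3: 1.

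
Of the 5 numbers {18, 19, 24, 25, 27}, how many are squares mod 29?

2

(18/29) = -1 → non-residue.
(19/29) = -1 → non-residue.
(24/29) = +1 → QR.
(25/29) = +1 → QR.
(27/29) = -1 → non-residue.
Total quadratic residues among the 5: 2.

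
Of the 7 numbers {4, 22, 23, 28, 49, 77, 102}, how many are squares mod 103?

(4/103) = +1 → QR.
(22/103) = -1 → non-residue.
(23/103) = +1 → QR.
(28/103) = +1 → QR.
(49/103) = +1 → QR.
(77/103) = -1 → non-residue.
(102/103) = -1 → non-residue.
Total quadratic residues among the 7: 4.

4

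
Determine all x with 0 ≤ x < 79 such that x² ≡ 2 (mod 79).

Since 79 ≡ 3 (mod 4), a square root of 2 is 2^((79+1)/4) = 2^20 mod 79.
Repeated squaring: 2^2≡4, 2^4≡16, 2^8≡19, 2^16≡45 (mod 79).
2^20 = 2^(16+4) ≡ 9 (mod 79).
Check: 9² = 81 ≡ 2 (mod 79). The two roots are 9 and 70.

9, 70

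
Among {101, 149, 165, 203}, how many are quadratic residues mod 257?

1

(101/257) = -1 → non-residue.
(149/257) = -1 → non-residue.
(165/257) = +1 → QR.
(203/257) = -1 → non-residue.
Total quadratic residues among the 4: 1.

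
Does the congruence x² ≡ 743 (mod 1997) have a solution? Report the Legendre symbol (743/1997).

Reciprocity: 743 ≡ 3 and 1997 ≡ 1 (mod 4), so (743/1997) = +(1997/743).
Reduce top mod 743: now compute (511/743).
Reciprocity: 511 ≡ 3 and 743 ≡ 3 (mod 4), so (511/743) = −(743/511).
Reduce top mod 511: now compute (232/511).
Pull out 2^3: since 511 ≡ 7 (mod 8), (2/511) = +1, so (2/511)^3 = +1.
Reciprocity: 29 ≡ 1 and 511 ≡ 3 (mod 4), so (29/511) = +(511/29).
Reduce top mod 29: now compute (18/29).
Pull out 2: since 29 ≡ 5 (mod 8), (2/29) = -1.
Reciprocity: 9 ≡ 1 and 29 ≡ 1 (mod 4), so (9/29) = +(29/9).
Reduce top mod 9: now compute (2/9).
Pull out 2: since 9 ≡ 1 (mod 8), (2/9) = +1.
Reached (1/9) = 1. Collecting the sign flips along the way, the symbol is +1.

1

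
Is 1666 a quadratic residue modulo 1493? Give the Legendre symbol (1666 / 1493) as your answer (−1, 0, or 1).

1

First reduce: 1666 ≡ 173 (mod 1493).
Reciprocity: 173 ≡ 1 and 1493 ≡ 1 (mod 4), so (173/1493) = +(1493/173).
Reduce top mod 173: now compute (109/173).
Reciprocity: 109 ≡ 1 and 173 ≡ 1 (mod 4), so (109/173) = +(173/109).
Reduce top mod 109: now compute (64/109).
Pull out 2^6: since 109 ≡ 5 (mod 8), (2/109) = -1, so (2/109)^6 = +1.
Reached (1/109) = 1. Collecting the sign flips along the way, the symbol is +1.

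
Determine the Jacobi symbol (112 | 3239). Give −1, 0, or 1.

Pull out 2^4: since 3239 ≡ 7 (mod 8), (2/3239) = +1, so (2/3239)^4 = +1.
Reciprocity: 7 ≡ 3 and 3239 ≡ 3 (mod 4), so (7/3239) = −(3239/7).
Reduce top mod 7: now compute (5/7).
Reciprocity: 5 ≡ 1 and 7 ≡ 3 (mod 4), so (5/7) = +(7/5).
Reduce top mod 5: now compute (2/5).
Pull out 2: since 5 ≡ 5 (mod 8), (2/5) = -1.
Reached (1/5) = 1. Collecting the sign flips along the way, the symbol is +1.

1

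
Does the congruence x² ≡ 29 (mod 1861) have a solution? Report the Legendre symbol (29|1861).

1

Reciprocity: 29 ≡ 1 and 1861 ≡ 1 (mod 4), so (29/1861) = +(1861/29).
Reduce top mod 29: now compute (5/29).
Reciprocity: 5 ≡ 1 and 29 ≡ 1 (mod 4), so (5/29) = +(29/5).
Reduce top mod 5: now compute (4/5).
Pull out 2^2: since 5 ≡ 5 (mod 8), (2/5) = -1, so (2/5)^2 = +1.
Reached (1/5) = 1. Collecting the sign flips along the way, the symbol is +1.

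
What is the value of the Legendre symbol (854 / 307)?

1

Euler's criterion: (854/307) ≡ 240^153 (mod 307).
240^2 ≡ 191 (mod 307)
240^4 ≡ 255 (mod 307)
240^8 ≡ 248 (mod 307)
240^16 ≡ 104 (mod 307)
240^32 ≡ 71 (mod 307)
240^64 ≡ 129 (mod 307)
240^128 ≡ 63 (mod 307)
240^153 = 240^(128+16+8+1) ≡ 1 (mod 307).
Result is 1, so (854/307) = 1.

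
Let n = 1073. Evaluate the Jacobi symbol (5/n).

Reciprocity: 5 ≡ 1 and 1073 ≡ 1 (mod 4), so (5/1073) = +(1073/5).
Reduce top mod 5: now compute (3/5).
Reciprocity: 3 ≡ 3 and 5 ≡ 1 (mod 4), so (3/5) = +(5/3).
Reduce top mod 3: now compute (2/3).
Pull out 2: since 3 ≡ 3 (mod 8), (2/3) = -1.
Reached (1/3) = 1. Collecting the sign flips along the way, the symbol is -1.

-1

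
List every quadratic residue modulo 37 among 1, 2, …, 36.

Square k = 1,…,18 (k and 37−k give the same square):
1²=1, 2²=4, 3²=9, 4²=16, 5²=25, 6²=36, 7²≡12, 8²≡27, 9²≡7, 10²≡26, 11²≡10, 12²≡33, 13²≡21, 14²≡11, 15²≡3, 16²≡34, 17²≡30, 18²≡28 (mod 37).
So the quadratic residues mod 37 are {1, 3, 4, 7, 9, 10, 11, 12, 16, 21, 25, 26, 27, 28, 30, 33, 34, 36}.

1 3 4 7 9 10 11 12 16 21 25 26 27 28 30 33 34 36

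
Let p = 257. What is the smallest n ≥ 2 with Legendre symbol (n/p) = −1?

3

(2/257) = +1, so 2 is a residue.
(3/257) = −1, so 3 is the smallest positive non-residue mod 257.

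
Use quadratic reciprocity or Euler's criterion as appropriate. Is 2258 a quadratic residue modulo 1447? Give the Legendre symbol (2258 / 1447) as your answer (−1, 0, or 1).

First reduce: 2258 ≡ 811 (mod 1447).
Reciprocity: 811 ≡ 3 and 1447 ≡ 3 (mod 4), so (811/1447) = −(1447/811).
Reduce top mod 811: now compute (636/811).
Pull out 2^2: since 811 ≡ 3 (mod 8), (2/811) = -1, so (2/811)^2 = +1.
Reciprocity: 159 ≡ 3 and 811 ≡ 3 (mod 4), so (159/811) = −(811/159).
Reduce top mod 159: now compute (16/159).
Pull out 2^4: since 159 ≡ 7 (mod 8), (2/159) = +1, so (2/159)^4 = +1.
Reached (1/159) = 1. Collecting the sign flips along the way, the symbol is +1.

1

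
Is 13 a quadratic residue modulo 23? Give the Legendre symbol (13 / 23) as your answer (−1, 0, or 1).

Euler's criterion: (13/23) ≡ 13^11 (mod 23).
13^2 ≡ 8 (mod 23)
13^4 ≡ 18 (mod 23)
13^8 ≡ 2 (mod 23)
13^11 = 13^(8+2+1) ≡ 1 (mod 23).
Result is 1, so (13/23) = 1.

1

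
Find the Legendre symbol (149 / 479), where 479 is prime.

-1

Reciprocity: 149 ≡ 1 and 479 ≡ 3 (mod 4), so (149/479) = +(479/149).
Reduce top mod 149: now compute (32/149).
Pull out 2^5: since 149 ≡ 5 (mod 8), (2/149) = -1, so (2/149)^5 = -1.
Reached (1/149) = 1. Collecting the sign flips along the way, the symbol is -1.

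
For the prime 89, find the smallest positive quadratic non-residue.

3

(2/89) = +1, so 2 is a residue.
(3/89) = −1, so 3 is the smallest positive non-residue mod 89.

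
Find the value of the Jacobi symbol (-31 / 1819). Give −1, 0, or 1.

-1

First reduce: -31 ≡ 1788 (mod 1819).
Pull out 2^2: since 1819 ≡ 3 (mod 8), (2/1819) = -1, so (2/1819)^2 = +1.
Reciprocity: 447 ≡ 3 and 1819 ≡ 3 (mod 4), so (447/1819) = −(1819/447).
Reduce top mod 447: now compute (31/447).
Reciprocity: 31 ≡ 3 and 447 ≡ 3 (mod 4), so (31/447) = −(447/31).
Reduce top mod 31: now compute (13/31).
Reciprocity: 13 ≡ 1 and 31 ≡ 3 (mod 4), so (13/31) = +(31/13).
Reduce top mod 13: now compute (5/13).
Reciprocity: 5 ≡ 1 and 13 ≡ 1 (mod 4), so (5/13) = +(13/5).
Reduce top mod 5: now compute (3/5).
Reciprocity: 3 ≡ 3 and 5 ≡ 1 (mod 4), so (3/5) = +(5/3).
Reduce top mod 3: now compute (2/3).
Pull out 2: since 3 ≡ 3 (mod 8), (2/3) = -1.
Reached (1/3) = 1. Collecting the sign flips along the way, the symbol is -1.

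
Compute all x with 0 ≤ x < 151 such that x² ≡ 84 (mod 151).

50, 101

Since 151 ≡ 3 (mod 4), a square root of 84 is 84^((151+1)/4) = 84^38 mod 151.
Repeated squaring: 84^2≡110, 84^4≡20, 84^8≡98, 84^16≡91, 84^32≡127 (mod 151).
84^38 = 84^(32+4+2) ≡ 50 (mod 151).
Check: 50² = 2500 ≡ 84 (mod 151). The two roots are 50 and 101.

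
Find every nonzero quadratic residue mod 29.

Square k = 1,…,14 (k and 29−k give the same square):
1²=1, 2²=4, 3²=9, 4²=16, 5²=25, 6²≡7, 7²≡20, 8²≡6, 9²≡23, 10²≡13, 11²≡5, 12²≡28, 13²≡24, 14²≡22 (mod 29).
So the quadratic residues mod 29 are {1, 4, 5, 6, 7, 9, 13, 16, 20, 22, 23, 24, 25, 28}.

1,4,5,6,7,9,13,16,20,22,23,24,25,28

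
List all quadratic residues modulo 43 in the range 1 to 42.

Square k = 1,…,21 (k and 43−k give the same square):
1²=1, 2²=4, 3²=9, 4²=16, 5²=25, 6²=36, 7²≡6, 8²≡21, 9²≡38, 10²≡14, 11²≡35, 12²≡15, 13²≡40, 14²≡24, 15²≡10, 16²≡41, 17²≡31, 18²≡23, 19²≡17, 20²≡13, 21²≡11 (mod 43).
So the quadratic residues mod 43 are {1, 4, 6, 9, 10, 11, 13, 14, 15, 16, 17, 21, 23, 24, 25, 31, 35, 36, 38, 40, 41}.

1,4,6,9,10,11,13,14,15,16,17,21,23,24,25,31,35,36,38,40,41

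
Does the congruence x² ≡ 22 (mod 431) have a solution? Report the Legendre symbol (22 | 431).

1

Pull out 2: since 431 ≡ 7 (mod 8), (2/431) = +1.
Reciprocity: 11 ≡ 3 and 431 ≡ 3 (mod 4), so (11/431) = −(431/11).
Reduce top mod 11: now compute (2/11).
Pull out 2: since 11 ≡ 3 (mod 8), (2/11) = -1.
Reached (1/11) = 1. Collecting the sign flips along the way, the symbol is +1.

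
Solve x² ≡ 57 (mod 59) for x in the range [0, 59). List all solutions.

Since 59 ≡ 3 (mod 4), a square root of 57 is 57^((59+1)/4) = 57^15 mod 59.
Repeated squaring: 57^2≡4, 57^4≡16, 57^8≡20 (mod 59).
57^15 = 57^(8+4+2+1) ≡ 36 (mod 59).
Check: 36² = 1296 ≡ 57 (mod 59). The two roots are 23 and 36.

23, 36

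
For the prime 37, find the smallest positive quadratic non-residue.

2

(2/37) = −1, so 2 is the smallest positive non-residue mod 37.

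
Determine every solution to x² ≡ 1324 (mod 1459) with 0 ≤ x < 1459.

114, 1345

Since 1459 ≡ 3 (mod 4), a square root of 1324 is 1324^((1459+1)/4) = 1324^365 mod 1459.
Repeated squaring: 1324^2≡717, 1324^4≡521, 1324^8≡67, 1324^16≡112, 1324^32≡872, 1324^64≡245, 1324^128≡206, 1324^256≡125 (mod 1459).
1324^365 = 1324^(256+64+32+8+4+1) ≡ 114 (mod 1459).
Check: 114² = 12996 ≡ 1324 (mod 1459). The two roots are 114 and 1345.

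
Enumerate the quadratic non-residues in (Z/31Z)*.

3,6,11,12,13,15,17,21,22,23,24,26,27,29,30

Square k = 1,…,15 (k and 31−k give the same square):
1²=1, 2²=4, 3²=9, 4²=16, 5²=25, 6²≡5, 7²≡18, 8²≡2, 9²≡19, 10²≡7, 11²≡28, 12²≡20, 13²≡14, 14²≡10, 15²≡8 (mod 31).
The residues are {1, 2, 4, 5, 7, 8, 9, 10, 14, 16, 18, 19, 20, 25, 28}; the non-residues are the remaining 15 nonzero classes.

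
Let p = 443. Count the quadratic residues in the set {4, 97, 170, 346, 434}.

3

(4/443) = +1 → QR.
(97/443) = -1 → non-residue.
(170/443) = +1 → QR.
(346/443) = +1 → QR.
(434/443) = -1 → non-residue.
Total quadratic residues among the 5: 3.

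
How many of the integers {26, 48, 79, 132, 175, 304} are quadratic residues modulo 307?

4

(26/307) = +1 → QR.
(48/307) = -1 → non-residue.
(79/307) = +1 → QR.
(132/307) = -1 → non-residue.
(175/307) = +1 → QR.
(304/307) = +1 → QR.
Total quadratic residues among the 6: 4.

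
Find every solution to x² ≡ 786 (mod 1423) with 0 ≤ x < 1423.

47, 1376

Since 1423 ≡ 3 (mod 4), a square root of 786 is 786^((1423+1)/4) = 786^356 mod 1423.
Repeated squaring: 786^2≡214, 786^4≡260, 786^8≡719, 786^16≡412, 786^32≡407, 786^64≡581, 786^128≡310, 786^256≡759 (mod 1423).
786^356 = 786^(256+64+32+4) ≡ 47 (mod 1423).
Check: 47² = 2209 ≡ 786 (mod 1423). The two roots are 47 and 1376.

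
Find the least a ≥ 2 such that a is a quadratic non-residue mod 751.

(2/751) = +1, so 2 is a residue.
(3/751) = −1, so 3 is the smallest positive non-residue mod 751.

3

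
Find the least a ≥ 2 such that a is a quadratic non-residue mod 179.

(2/179) = −1, so 2 is the smallest positive non-residue mod 179.

2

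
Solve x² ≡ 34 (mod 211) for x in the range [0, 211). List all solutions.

33, 178

Since 211 ≡ 3 (mod 4), a square root of 34 is 34^((211+1)/4) = 34^53 mod 211.
Repeated squaring: 34^2≡101, 34^4≡73, 34^8≡54, 34^16≡173, 34^32≡178 (mod 211).
34^53 = 34^(32+16+4+1) ≡ 178 (mod 211).
Check: 178² = 31684 ≡ 34 (mod 211). The two roots are 33 and 178.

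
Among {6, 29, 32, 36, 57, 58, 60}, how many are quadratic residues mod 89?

3

(6/89) = -1 → non-residue.
(29/89) = -1 → non-residue.
(32/89) = +1 → QR.
(36/89) = +1 → QR.
(57/89) = +1 → QR.
(58/89) = -1 → non-residue.
(60/89) = -1 → non-residue.
Total quadratic residues among the 7: 3.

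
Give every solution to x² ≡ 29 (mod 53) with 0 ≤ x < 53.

20, 33

53 ≡ 1 (mod 4), so we find a root by search.
Trying successive values, 20² = 400 ≡ 29 (mod 53). The other root is 53 − 20 = 33.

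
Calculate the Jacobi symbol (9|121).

1

Reciprocity: 9 ≡ 1 and 121 ≡ 1 (mod 4), so (9/121) = +(121/9).
Reduce top mod 9: now compute (4/9).
Pull out 2^2: since 9 ≡ 1 (mod 8), (2/9) = +1, so (2/9)^2 = +1.
Reached (1/9) = 1. Collecting the sign flips along the way, the symbol is +1.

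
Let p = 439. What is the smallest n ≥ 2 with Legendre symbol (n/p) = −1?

3

(2/439) = +1, so 2 is a residue.
(3/439) = −1, so 3 is the smallest positive non-residue mod 439.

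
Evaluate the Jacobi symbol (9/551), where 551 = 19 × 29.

Reciprocity: 9 ≡ 1 and 551 ≡ 3 (mod 4), so (9/551) = +(551/9).
Reduce top mod 9: now compute (2/9).
Pull out 2: since 9 ≡ 1 (mod 8), (2/9) = +1.
Reached (1/9) = 1. Collecting the sign flips along the way, the symbol is +1.

1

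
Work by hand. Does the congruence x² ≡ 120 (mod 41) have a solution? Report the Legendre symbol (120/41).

First reduce: 120 ≡ 38 (mod 41).
Pull out 2: since 41 ≡ 1 (mod 8), (2/41) = +1.
Reciprocity: 19 ≡ 3 and 41 ≡ 1 (mod 4), so (19/41) = +(41/19).
Reduce top mod 19: now compute (3/19).
Reciprocity: 3 ≡ 3 and 19 ≡ 3 (mod 4), so (3/19) = −(19/3).
Reduce top mod 3: now compute (1/3).
Reached (1/3) = 1. Collecting the sign flips along the way, the symbol is -1.

-1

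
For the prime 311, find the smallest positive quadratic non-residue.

11

(2/311) = +1, so 2 is a residue.
(3/311) = +1, so 3 is a residue.
(4/311) = +1, so 4 is a residue.
(5/311) = +1, so 5 is a residue.
(6/311) = +1, so 6 is a residue.
(7/311) = +1, so 7 is a residue.
(8/311) = +1, so 8 is a residue.
(9/311) = +1, so 9 is a residue.
(10/311) = +1, so 10 is a residue.
(11/311) = −1, so 11 is the smallest positive non-residue mod 311.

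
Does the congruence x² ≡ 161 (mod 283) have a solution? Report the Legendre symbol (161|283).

1

Reciprocity: 161 ≡ 1 and 283 ≡ 3 (mod 4), so (161/283) = +(283/161).
Reduce top mod 161: now compute (122/161).
Pull out 2: since 161 ≡ 1 (mod 8), (2/161) = +1.
Reciprocity: 61 ≡ 1 and 161 ≡ 1 (mod 4), so (61/161) = +(161/61).
Reduce top mod 61: now compute (39/61).
Reciprocity: 39 ≡ 3 and 61 ≡ 1 (mod 4), so (39/61) = +(61/39).
Reduce top mod 39: now compute (22/39).
Pull out 2: since 39 ≡ 7 (mod 8), (2/39) = +1.
Reciprocity: 11 ≡ 3 and 39 ≡ 3 (mod 4), so (11/39) = −(39/11).
Reduce top mod 11: now compute (6/11).
Pull out 2: since 11 ≡ 3 (mod 8), (2/11) = -1.
Reciprocity: 3 ≡ 3 and 11 ≡ 3 (mod 4), so (3/11) = −(11/3).
Reduce top mod 3: now compute (2/3).
Pull out 2: since 3 ≡ 3 (mod 8), (2/3) = -1.
Reached (1/3) = 1. Collecting the sign flips along the way, the symbol is +1.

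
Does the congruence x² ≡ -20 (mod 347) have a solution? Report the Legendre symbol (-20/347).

1

Euler's criterion: (-20/347) ≡ 327^173 (mod 347).
327^2 ≡ 53 (mod 347)
327^4 ≡ 33 (mod 347)
327^8 ≡ 48 (mod 347)
327^16 ≡ 222 (mod 347)
327^32 ≡ 10 (mod 347)
327^64 ≡ 100 (mod 347)
327^128 ≡ 284 (mod 347)
327^173 = 327^(128+32+8+4+1) ≡ 1 (mod 347).
Result is 1, so (-20/347) = 1.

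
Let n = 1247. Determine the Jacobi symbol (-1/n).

First reduce: -1 ≡ 1246 (mod 1247).
Pull out 2: since 1247 ≡ 7 (mod 8), (2/1247) = +1.
Reciprocity: 623 ≡ 3 and 1247 ≡ 3 (mod 4), so (623/1247) = −(1247/623).
Reduce top mod 623: now compute (1/623).
Reached (1/623) = 1. Collecting the sign flips along the way, the symbol is -1.

-1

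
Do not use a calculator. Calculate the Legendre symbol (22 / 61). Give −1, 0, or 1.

1

Pull out 2: since 61 ≡ 5 (mod 8), (2/61) = -1.
Reciprocity: 11 ≡ 3 and 61 ≡ 1 (mod 4), so (11/61) = +(61/11).
Reduce top mod 11: now compute (6/11).
Pull out 2: since 11 ≡ 3 (mod 8), (2/11) = -1.
Reciprocity: 3 ≡ 3 and 11 ≡ 3 (mod 4), so (3/11) = −(11/3).
Reduce top mod 3: now compute (2/3).
Pull out 2: since 3 ≡ 3 (mod 8), (2/3) = -1.
Reached (1/3) = 1. Collecting the sign flips along the way, the symbol is +1.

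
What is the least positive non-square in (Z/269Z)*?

2

(2/269) = −1, so 2 is the smallest positive non-residue mod 269.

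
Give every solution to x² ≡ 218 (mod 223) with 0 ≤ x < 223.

Since 223 ≡ 3 (mod 4), a square root of 218 is 218^((223+1)/4) = 218^56 mod 223.
Repeated squaring: 218^2≡25, 218^4≡179, 218^8≡152, 218^16≡135, 218^32≡162 (mod 223).
218^56 = 218^(32+16+8) ≡ 202 (mod 223).
Check: 202² = 40804 ≡ 218 (mod 223). The two roots are 21 and 202.

21, 202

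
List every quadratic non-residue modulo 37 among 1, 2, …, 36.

Square k = 1,…,18 (k and 37−k give the same square):
1²=1, 2²=4, 3²=9, 4²=16, 5²=25, 6²=36, 7²≡12, 8²≡27, 9²≡7, 10²≡26, 11²≡10, 12²≡33, 13²≡21, 14²≡11, 15²≡3, 16²≡34, 17²≡30, 18²≡28 (mod 37).
The residues are {1, 3, 4, 7, 9, 10, 11, 12, 16, 21, 25, 26, 27, 28, 30, 33, 34, 36}; the non-residues are the remaining 18 nonzero classes.

2,5,6,8,13,14,15,17,18,19,20,22,23,24,29,31,32,35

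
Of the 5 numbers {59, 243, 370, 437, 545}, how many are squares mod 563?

(59/563) = +1 → QR.
(243/563) = +1 → QR.
(370/563) = -1 → non-residue.
(437/563) = +1 → QR.
(545/563) = +1 → QR.
Total quadratic residues among the 5: 4.

4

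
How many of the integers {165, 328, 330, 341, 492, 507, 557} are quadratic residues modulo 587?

3

(165/587) = +1 → QR.
(328/587) = +1 → QR.
(330/587) = -1 → non-residue.
(341/587) = -1 → non-residue.
(492/587) = -1 → non-residue.
(507/587) = +1 → QR.
(557/587) = -1 → non-residue.
Total quadratic residues among the 7: 3.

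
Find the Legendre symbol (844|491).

First reduce: 844 ≡ 353 (mod 491).
Reciprocity: 353 ≡ 1 and 491 ≡ 3 (mod 4), so (353/491) = +(491/353).
Reduce top mod 353: now compute (138/353).
Pull out 2: since 353 ≡ 1 (mod 8), (2/353) = +1.
Reciprocity: 69 ≡ 1 and 353 ≡ 1 (mod 4), so (69/353) = +(353/69).
Reduce top mod 69: now compute (8/69).
Pull out 2^3: since 69 ≡ 5 (mod 8), (2/69) = -1, so (2/69)^3 = -1.
Reached (1/69) = 1. Collecting the sign flips along the way, the symbol is -1.

-1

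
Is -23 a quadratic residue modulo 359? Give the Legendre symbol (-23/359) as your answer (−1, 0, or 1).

-1

Euler's criterion: (-23/359) ≡ 336^179 (mod 359).
336^2 ≡ 170 (mod 359)
336^4 ≡ 180 (mod 359)
336^8 ≡ 90 (mod 359)
336^16 ≡ 202 (mod 359)
336^32 ≡ 237 (mod 359)
336^64 ≡ 165 (mod 359)
336^128 ≡ 300 (mod 359)
336^179 = 336^(128+32+16+2+1) ≡ 358 (mod 359).
Result is 358 ≡ −1, so (-23/359) = −1.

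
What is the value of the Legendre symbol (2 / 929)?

Pull out 2: since 929 ≡ 1 (mod 8), (2/929) = +1.
Reached (1/929) = 1. Collecting the sign flips along the way, the symbol is +1.

1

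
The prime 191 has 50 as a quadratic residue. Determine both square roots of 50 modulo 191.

Since 191 ≡ 3 (mod 4), a square root of 50 is 50^((191+1)/4) = 50^48 mod 191.
Repeated squaring: 50^2≡17, 50^4≡98, 50^8≡54, 50^16≡51, 50^32≡118 (mod 191).
50^48 = 50^(32+16) ≡ 97 (mod 191).
Check: 97² = 9409 ≡ 50 (mod 191). The two roots are 94 and 97.

94, 97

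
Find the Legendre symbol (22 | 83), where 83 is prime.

Pull out 2: since 83 ≡ 3 (mod 8), (2/83) = -1.
Reciprocity: 11 ≡ 3 and 83 ≡ 3 (mod 4), so (11/83) = −(83/11).
Reduce top mod 11: now compute (6/11).
Pull out 2: since 11 ≡ 3 (mod 8), (2/11) = -1.
Reciprocity: 3 ≡ 3 and 11 ≡ 3 (mod 4), so (3/11) = −(11/3).
Reduce top mod 3: now compute (2/3).
Pull out 2: since 3 ≡ 3 (mod 8), (2/3) = -1.
Reached (1/3) = 1. Collecting the sign flips along the way, the symbol is -1.

-1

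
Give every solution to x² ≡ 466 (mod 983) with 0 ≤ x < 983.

Since 983 ≡ 3 (mod 4), a square root of 466 is 466^((983+1)/4) = 466^246 mod 983.
Repeated squaring: 466^2≡896, 466^4≡688, 466^8≡521, 466^16≡133, 466^32≡978, 466^64≡25, 466^128≡625 (mod 983).
466^246 = 466^(128+64+32+16+4+2) ≡ 700 (mod 983).
Check: 700² = 490000 ≡ 466 (mod 983). The two roots are 283 and 700.

283, 700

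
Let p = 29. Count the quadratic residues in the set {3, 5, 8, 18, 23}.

2

(3/29) = -1 → non-residue.
(5/29) = +1 → QR.
(8/29) = -1 → non-residue.
(18/29) = -1 → non-residue.
(23/29) = +1 → QR.
Total quadratic residues among the 5: 2.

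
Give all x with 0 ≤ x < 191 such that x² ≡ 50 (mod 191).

94, 97

Since 191 ≡ 3 (mod 4), a square root of 50 is 50^((191+1)/4) = 50^48 mod 191.
Repeated squaring: 50^2≡17, 50^4≡98, 50^8≡54, 50^16≡51, 50^32≡118 (mod 191).
50^48 = 50^(32+16) ≡ 97 (mod 191).
Check: 97² = 9409 ≡ 50 (mod 191). The two roots are 94 and 97.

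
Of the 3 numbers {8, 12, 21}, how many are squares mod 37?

(8/37) = -1 → non-residue.
(12/37) = +1 → QR.
(21/37) = +1 → QR.
Total quadratic residues among the 3: 2.

2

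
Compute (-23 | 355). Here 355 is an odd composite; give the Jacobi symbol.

-1

First reduce: -23 ≡ 332 (mod 355).
Pull out 2^2: since 355 ≡ 3 (mod 8), (2/355) = -1, so (2/355)^2 = +1.
Reciprocity: 83 ≡ 3 and 355 ≡ 3 (mod 4), so (83/355) = −(355/83).
Reduce top mod 83: now compute (23/83).
Reciprocity: 23 ≡ 3 and 83 ≡ 3 (mod 4), so (23/83) = −(83/23).
Reduce top mod 23: now compute (14/23).
Pull out 2: since 23 ≡ 7 (mod 8), (2/23) = +1.
Reciprocity: 7 ≡ 3 and 23 ≡ 3 (mod 4), so (7/23) = −(23/7).
Reduce top mod 7: now compute (2/7).
Pull out 2: since 7 ≡ 7 (mod 8), (2/7) = +1.
Reached (1/7) = 1. Collecting the sign flips along the way, the symbol is -1.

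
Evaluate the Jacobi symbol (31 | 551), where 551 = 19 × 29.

Reciprocity: 31 ≡ 3 and 551 ≡ 3 (mod 4), so (31/551) = −(551/31).
Reduce top mod 31: now compute (24/31).
Pull out 2^3: since 31 ≡ 7 (mod 8), (2/31) = +1, so (2/31)^3 = +1.
Reciprocity: 3 ≡ 3 and 31 ≡ 3 (mod 4), so (3/31) = −(31/3).
Reduce top mod 3: now compute (1/3).
Reached (1/3) = 1. Collecting the sign flips along the way, the symbol is +1.

1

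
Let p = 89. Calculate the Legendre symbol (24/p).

-1

Euler's criterion: (24/89) ≡ 24^44 (mod 89).
24^2 ≡ 42 (mod 89)
24^4 ≡ 73 (mod 89)
24^8 ≡ 78 (mod 89)
24^16 ≡ 32 (mod 89)
24^32 ≡ 45 (mod 89)
24^44 = 24^(32+8+4) ≡ 88 (mod 89).
Result is 88 ≡ −1, so (24/89) = −1.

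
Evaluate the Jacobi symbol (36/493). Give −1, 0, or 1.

1

Pull out 2^2: since 493 ≡ 5 (mod 8), (2/493) = -1, so (2/493)^2 = +1.
Reciprocity: 9 ≡ 1 and 493 ≡ 1 (mod 4), so (9/493) = +(493/9).
Reduce top mod 9: now compute (7/9).
Reciprocity: 7 ≡ 3 and 9 ≡ 1 (mod 4), so (7/9) = +(9/7).
Reduce top mod 7: now compute (2/7).
Pull out 2: since 7 ≡ 7 (mod 8), (2/7) = +1.
Reached (1/7) = 1. Collecting the sign flips along the way, the symbol is +1.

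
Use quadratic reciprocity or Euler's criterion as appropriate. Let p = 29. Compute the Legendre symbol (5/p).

1

Reciprocity: 5 ≡ 1 and 29 ≡ 1 (mod 4), so (5/29) = +(29/5).
Reduce top mod 5: now compute (4/5).
Pull out 2^2: since 5 ≡ 5 (mod 8), (2/5) = -1, so (2/5)^2 = +1.
Reached (1/5) = 1. Collecting the sign flips along the way, the symbol is +1.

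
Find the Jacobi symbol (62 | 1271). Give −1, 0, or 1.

Pull out 2: since 1271 ≡ 7 (mod 8), (2/1271) = +1.
Reciprocity: 31 ≡ 3 and 1271 ≡ 3 (mod 4), so (31/1271) = −(1271/31).
Reduce top mod 31: now compute (0/31).
Top reduces to 0: gcd > 1, so the symbol is 0.

0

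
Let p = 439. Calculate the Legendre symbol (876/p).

-1

Euler's criterion: (876/439) ≡ 437^219 (mod 439).
437^2 ≡ 4 (mod 439)
437^4 ≡ 16 (mod 439)
437^8 ≡ 256 (mod 439)
437^16 ≡ 125 (mod 439)
437^32 ≡ 260 (mod 439)
437^64 ≡ 433 (mod 439)
437^128 ≡ 36 (mod 439)
437^219 = 437^(128+64+16+8+2+1) ≡ 438 (mod 439).
Result is 438 ≡ −1, so (876/439) = −1.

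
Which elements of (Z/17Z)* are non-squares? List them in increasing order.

3, 5, 6, 7, 10, 11, 12, 14

Square k = 1,…,8 (k and 17−k give the same square):
1²=1, 2²=4, 3²=9, 4²=16, 5²≡8, 6²≡2, 7²≡15, 8²≡13 (mod 17).
The residues are {1, 2, 4, 8, 9, 13, 15, 16}; the non-residues are the remaining 8 nonzero classes.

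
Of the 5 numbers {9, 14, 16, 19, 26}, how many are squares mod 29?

(9/29) = +1 → QR.
(14/29) = -1 → non-residue.
(16/29) = +1 → QR.
(19/29) = -1 → non-residue.
(26/29) = -1 → non-residue.
Total quadratic residues among the 5: 2.

2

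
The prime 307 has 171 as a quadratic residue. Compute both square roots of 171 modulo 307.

Since 307 ≡ 3 (mod 4), a square root of 171 is 171^((307+1)/4) = 171^77 mod 307.
Repeated squaring: 171^2≡76, 171^4≡250, 171^8≡179, 171^16≡113, 171^32≡182, 171^64≡275 (mod 307).
171^77 = 171^(64+8+4+1) ≡ 103 (mod 307).
Check: 103² = 10609 ≡ 171 (mod 307). The two roots are 103 and 204.

103, 204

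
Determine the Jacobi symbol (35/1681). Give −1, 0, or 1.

Reciprocity: 35 ≡ 3 and 1681 ≡ 1 (mod 4), so (35/1681) = +(1681/35).
Reduce top mod 35: now compute (1/35).
Reached (1/35) = 1. Collecting the sign flips along the way, the symbol is +1.

1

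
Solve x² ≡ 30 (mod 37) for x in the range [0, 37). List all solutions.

17, 20

37 ≡ 1 (mod 4), so we find a root by search.
Trying successive values, 17² = 289 ≡ 30 (mod 37). The other root is 37 − 17 = 20.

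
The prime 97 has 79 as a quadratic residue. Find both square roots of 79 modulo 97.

97 ≡ 1 (mod 4), so we find a root by search.
Trying successive values, 46² = 2116 ≡ 79 (mod 97). The other root is 97 − 46 = 51.

46, 51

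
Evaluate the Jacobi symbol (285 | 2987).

Reciprocity: 285 ≡ 1 and 2987 ≡ 3 (mod 4), so (285/2987) = +(2987/285).
Reduce top mod 285: now compute (137/285).
Reciprocity: 137 ≡ 1 and 285 ≡ 1 (mod 4), so (137/285) = +(285/137).
Reduce top mod 137: now compute (11/137).
Reciprocity: 11 ≡ 3 and 137 ≡ 1 (mod 4), so (11/137) = +(137/11).
Reduce top mod 11: now compute (5/11).
Reciprocity: 5 ≡ 1 and 11 ≡ 3 (mod 4), so (5/11) = +(11/5).
Reduce top mod 5: now compute (1/5).
Reached (1/5) = 1. Collecting the sign flips along the way, the symbol is +1.

1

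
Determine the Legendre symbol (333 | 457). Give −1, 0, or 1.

-1

Reciprocity: 333 ≡ 1 and 457 ≡ 1 (mod 4), so (333/457) = +(457/333).
Reduce top mod 333: now compute (124/333).
Pull out 2^2: since 333 ≡ 5 (mod 8), (2/333) = -1, so (2/333)^2 = +1.
Reciprocity: 31 ≡ 3 and 333 ≡ 1 (mod 4), so (31/333) = +(333/31).
Reduce top mod 31: now compute (23/31).
Reciprocity: 23 ≡ 3 and 31 ≡ 3 (mod 4), so (23/31) = −(31/23).
Reduce top mod 23: now compute (8/23).
Pull out 2^3: since 23 ≡ 7 (mod 8), (2/23) = +1, so (2/23)^3 = +1.
Reached (1/23) = 1. Collecting the sign flips along the way, the symbol is -1.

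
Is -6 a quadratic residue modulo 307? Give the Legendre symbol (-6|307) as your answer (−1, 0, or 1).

Euler's criterion: (-6/307) ≡ 301^153 (mod 307).
301^2 ≡ 36 (mod 307)
301^4 ≡ 68 (mod 307)
301^8 ≡ 19 (mod 307)
301^16 ≡ 54 (mod 307)
301^32 ≡ 153 (mod 307)
301^64 ≡ 77 (mod 307)
301^128 ≡ 96 (mod 307)
301^153 = 301^(128+16+8+1) ≡ 306 (mod 307).
Result is 306 ≡ −1, so (-6/307) = −1.

-1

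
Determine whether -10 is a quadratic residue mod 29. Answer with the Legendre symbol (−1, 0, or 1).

First reduce: -10 ≡ 19 (mod 29).
Reciprocity: 19 ≡ 3 and 29 ≡ 1 (mod 4), so (19/29) = +(29/19).
Reduce top mod 19: now compute (10/19).
Pull out 2: since 19 ≡ 3 (mod 8), (2/19) = -1.
Reciprocity: 5 ≡ 1 and 19 ≡ 3 (mod 4), so (5/19) = +(19/5).
Reduce top mod 5: now compute (4/5).
Pull out 2^2: since 5 ≡ 5 (mod 8), (2/5) = -1, so (2/5)^2 = +1.
Reached (1/5) = 1. Collecting the sign flips along the way, the symbol is -1.

-1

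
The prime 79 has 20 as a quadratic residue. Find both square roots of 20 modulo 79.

39, 40

Since 79 ≡ 3 (mod 4), a square root of 20 is 20^((79+1)/4) = 20^20 mod 79.
Repeated squaring: 20^2≡5, 20^4≡25, 20^8≡72, 20^16≡49 (mod 79).
20^20 = 20^(16+4) ≡ 40 (mod 79).
Check: 40² = 1600 ≡ 20 (mod 79). The two roots are 39 and 40.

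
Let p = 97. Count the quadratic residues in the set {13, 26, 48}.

1

(13/97) = -1 → non-residue.
(26/97) = -1 → non-residue.
(48/97) = +1 → QR.
Total quadratic residues among the 3: 1.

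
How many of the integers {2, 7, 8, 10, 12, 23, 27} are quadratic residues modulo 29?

2

(2/29) = -1 → non-residue.
(7/29) = +1 → QR.
(8/29) = -1 → non-residue.
(10/29) = -1 → non-residue.
(12/29) = -1 → non-residue.
(23/29) = +1 → QR.
(27/29) = -1 → non-residue.
Total quadratic residues among the 7: 2.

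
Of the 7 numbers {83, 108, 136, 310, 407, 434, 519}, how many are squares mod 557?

3

(83/557) = +1 → QR.
(108/557) = -1 → non-residue.
(136/557) = -1 → non-residue.
(310/557) = -1 → non-residue.
(407/557) = +1 → QR.
(434/557) = +1 → QR.
(519/557) = -1 → non-residue.
Total quadratic residues among the 7: 3.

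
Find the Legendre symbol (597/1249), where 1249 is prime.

Reciprocity: 597 ≡ 1 and 1249 ≡ 1 (mod 4), so (597/1249) = +(1249/597).
Reduce top mod 597: now compute (55/597).
Reciprocity: 55 ≡ 3 and 597 ≡ 1 (mod 4), so (55/597) = +(597/55).
Reduce top mod 55: now compute (47/55).
Reciprocity: 47 ≡ 3 and 55 ≡ 3 (mod 4), so (47/55) = −(55/47).
Reduce top mod 47: now compute (8/47).
Pull out 2^3: since 47 ≡ 7 (mod 8), (2/47) = +1, so (2/47)^3 = +1.
Reached (1/47) = 1. Collecting the sign flips along the way, the symbol is -1.

-1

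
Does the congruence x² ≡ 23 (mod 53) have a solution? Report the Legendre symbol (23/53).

-1

Euler's criterion: (23/53) ≡ 23^26 (mod 53).
23^2 ≡ 52 (mod 53)
23^4 ≡ 1 (mod 53)
23^8 ≡ 1 (mod 53)
23^16 ≡ 1 (mod 53)
23^26 = 23^(16+8+2) ≡ 52 (mod 53).
Result is 52 ≡ −1, so (23/53) = −1.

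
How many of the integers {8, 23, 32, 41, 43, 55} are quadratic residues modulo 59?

(8/59) = -1 → non-residue.
(23/59) = -1 → non-residue.
(32/59) = -1 → non-residue.
(41/59) = +1 → QR.
(43/59) = -1 → non-residue.
(55/59) = -1 → non-residue.
Total quadratic residues among the 6: 1.

1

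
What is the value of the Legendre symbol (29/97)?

Euler's criterion: (29/97) ≡ 29^48 (mod 97).
29^2 ≡ 65 (mod 97)
29^4 ≡ 54 (mod 97)
29^8 ≡ 6 (mod 97)
29^16 ≡ 36 (mod 97)
29^32 ≡ 35 (mod 97)
29^48 = 29^(32+16) ≡ 96 (mod 97).
Result is 96 ≡ −1, so (29/97) = −1.

-1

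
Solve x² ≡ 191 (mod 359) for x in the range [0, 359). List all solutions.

Since 359 ≡ 3 (mod 4), a square root of 191 is 191^((359+1)/4) = 191^90 mod 359.
Repeated squaring: 191^2≡222, 191^4≡101, 191^8≡149, 191^16≡302, 191^32≡18, 191^64≡324 (mod 359).
191^90 = 191^(64+16+8+2) ≡ 307 (mod 359).
Check: 307² = 94249 ≡ 191 (mod 359). The two roots are 52 and 307.

52, 307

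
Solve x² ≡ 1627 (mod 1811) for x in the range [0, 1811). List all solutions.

Since 1811 ≡ 3 (mod 4), a square root of 1627 is 1627^((1811+1)/4) = 1627^453 mod 1811.
Repeated squaring: 1627^2≡1258, 1627^4≡1561, 1627^8≡926, 1627^16≡873, 1627^32≡1509, 1627^64≡654, 1627^128≡320, 1627^256≡984 (mod 1811).
1627^453 = 1627^(256+128+64+4+1) ≡ 1626 (mod 1811).
Check: 1626² = 2643876 ≡ 1627 (mod 1811). The two roots are 185 and 1626.

185, 1626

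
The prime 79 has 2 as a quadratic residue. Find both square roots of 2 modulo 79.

Since 79 ≡ 3 (mod 4), a square root of 2 is 2^((79+1)/4) = 2^20 mod 79.
Repeated squaring: 2^2≡4, 2^4≡16, 2^8≡19, 2^16≡45 (mod 79).
2^20 = 2^(16+4) ≡ 9 (mod 79).
Check: 9² = 81 ≡ 2 (mod 79). The two roots are 9 and 70.

9, 70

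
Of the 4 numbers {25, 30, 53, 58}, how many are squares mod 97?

2

(25/97) = +1 → QR.
(30/97) = -1 → non-residue.
(53/97) = +1 → QR.
(58/97) = -1 → non-residue.
Total quadratic residues among the 4: 2.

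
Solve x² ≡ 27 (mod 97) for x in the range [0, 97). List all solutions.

97 ≡ 1 (mod 4), so we find a root by search.
Trying successive values, 30² = 900 ≡ 27 (mod 97). The other root is 97 − 30 = 67.

30, 67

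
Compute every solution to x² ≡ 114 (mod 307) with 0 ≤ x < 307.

81, 226

Since 307 ≡ 3 (mod 4), a square root of 114 is 114^((307+1)/4) = 114^77 mod 307.
Repeated squaring: 114^2≡102, 114^4≡273, 114^8≡235, 114^16≡272, 114^32≡304, 114^64≡9 (mod 307).
114^77 = 114^(64+8+4+1) ≡ 81 (mod 307).
Check: 81² = 6561 ≡ 114 (mod 307). The two roots are 81 and 226.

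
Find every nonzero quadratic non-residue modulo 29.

2, 3, 8, 10, 11, 12, 14, 15, 17, 18, 19, 21, 26, 27

Square k = 1,…,14 (k and 29−k give the same square):
1²=1, 2²=4, 3²=9, 4²=16, 5²=25, 6²≡7, 7²≡20, 8²≡6, 9²≡23, 10²≡13, 11²≡5, 12²≡28, 13²≡24, 14²≡22 (mod 29).
The residues are {1, 4, 5, 6, 7, 9, 13, 16, 20, 22, 23, 24, 25, 28}; the non-residues are the remaining 14 nonzero classes.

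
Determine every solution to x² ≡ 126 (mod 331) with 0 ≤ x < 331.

78, 253

Since 331 ≡ 3 (mod 4), a square root of 126 is 126^((331+1)/4) = 126^83 mod 331.
Repeated squaring: 126^2≡319, 126^4≡144, 126^8≡214, 126^16≡118, 126^32≡22, 126^64≡153 (mod 331).
126^83 = 126^(64+16+2+1) ≡ 253 (mod 331).
Check: 253² = 64009 ≡ 126 (mod 331). The two roots are 78 and 253.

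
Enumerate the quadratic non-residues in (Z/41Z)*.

Square k = 1,…,20 (k and 41−k give the same square):
1²=1, 2²=4, 3²=9, 4²=16, 5²=25, 6²=36, 7²≡8, 8²≡23, 9²≡40, 10²≡18, 11²≡39, 12²≡21, 13²≡5, 14²≡32, 15²≡20, 16²≡10, 17²≡2, 18²≡37, 19²≡33, 20²≡31 (mod 41).
The residues are {1, 2, 4, 5, 8, 9, 10, 16, 18, 20, 21, 23, 25, 31, 32, 33, 36, 37, 39, 40}; the non-residues are the remaining 20 nonzero classes.

3 6 7 11 12 13 14 15 17 19 22 24 26 27 28 29 30 34 35 38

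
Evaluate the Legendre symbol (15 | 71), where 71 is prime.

Reciprocity: 15 ≡ 3 and 71 ≡ 3 (mod 4), so (15/71) = −(71/15).
Reduce top mod 15: now compute (11/15).
Reciprocity: 11 ≡ 3 and 15 ≡ 3 (mod 4), so (11/15) = −(15/11).
Reduce top mod 11: now compute (4/11).
Pull out 2^2: since 11 ≡ 3 (mod 8), (2/11) = -1, so (2/11)^2 = +1.
Reached (1/11) = 1. Collecting the sign flips along the way, the symbol is +1.

1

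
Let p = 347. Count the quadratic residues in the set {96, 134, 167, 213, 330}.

(96/347) = -1 → non-residue.
(134/347) = -1 → non-residue.
(167/347) = +1 → QR.
(213/347) = +1 → QR.
(330/347) = +1 → QR.
Total quadratic residues among the 5: 3.

3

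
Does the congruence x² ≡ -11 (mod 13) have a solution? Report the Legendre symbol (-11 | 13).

-1

Euler's criterion: (-11/13) ≡ 2^6 (mod 13).
2^2 ≡ 4 (mod 13)
2^4 ≡ 3 (mod 13)
2^6 = 2^(4+2) ≡ 12 (mod 13).
Result is 12 ≡ −1, so (-11/13) = −1.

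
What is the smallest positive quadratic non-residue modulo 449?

3

(2/449) = +1, so 2 is a residue.
(3/449) = −1, so 3 is the smallest positive non-residue mod 449.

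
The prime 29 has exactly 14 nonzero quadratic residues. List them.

Square k = 1,…,14 (k and 29−k give the same square):
1²=1, 2²=4, 3²=9, 4²=16, 5²=25, 6²≡7, 7²≡20, 8²≡6, 9²≡23, 10²≡13, 11²≡5, 12²≡28, 13²≡24, 14²≡22 (mod 29).
So the quadratic residues mod 29 are {1, 4, 5, 6, 7, 9, 13, 16, 20, 22, 23, 24, 25, 28}.

1 4 5 6 7 9 13 16 20 22 23 24 25 28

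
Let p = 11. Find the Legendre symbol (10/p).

-1

Euler's criterion: (10/11) ≡ 10^5 (mod 11).
10^2 ≡ 1 (mod 11)
10^4 ≡ 1 (mod 11)
10^5 = 10^(4+1) ≡ 10 (mod 11).
Result is 10 ≡ −1, so (10/11) = −1.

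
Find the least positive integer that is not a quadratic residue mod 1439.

7

(2/1439) = +1, so 2 is a residue.
(3/1439) = +1, so 3 is a residue.
(4/1439) = +1, so 4 is a residue.
(5/1439) = +1, so 5 is a residue.
(6/1439) = +1, so 6 is a residue.
(7/1439) = −1, so 7 is the smallest positive non-residue mod 1439.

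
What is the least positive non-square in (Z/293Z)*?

2

(2/293) = −1, so 2 is the smallest positive non-residue mod 293.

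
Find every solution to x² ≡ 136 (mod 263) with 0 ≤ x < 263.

98, 165

Since 263 ≡ 3 (mod 4), a square root of 136 is 136^((263+1)/4) = 136^66 mod 263.
Repeated squaring: 136^2≡86, 136^4≡32, 136^8≡235, 136^16≡258, 136^32≡25, 136^64≡99 (mod 263).
136^66 = 136^(64+2) ≡ 98 (mod 263).
Check: 98² = 9604 ≡ 136 (mod 263). The two roots are 98 and 165.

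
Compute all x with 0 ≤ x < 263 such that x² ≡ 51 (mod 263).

83, 180

Since 263 ≡ 3 (mod 4), a square root of 51 is 51^((263+1)/4) = 51^66 mod 263.
Repeated squaring: 51^2≡234, 51^4≡52, 51^8≡74, 51^16≡216, 51^32≡105, 51^64≡242 (mod 263).
51^66 = 51^(64+2) ≡ 83 (mod 263).
Check: 83² = 6889 ≡ 51 (mod 263). The two roots are 83 and 180.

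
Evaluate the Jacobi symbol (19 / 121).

Reciprocity: 19 ≡ 3 and 121 ≡ 1 (mod 4), so (19/121) = +(121/19).
Reduce top mod 19: now compute (7/19).
Reciprocity: 7 ≡ 3 and 19 ≡ 3 (mod 4), so (7/19) = −(19/7).
Reduce top mod 7: now compute (5/7).
Reciprocity: 5 ≡ 1 and 7 ≡ 3 (mod 4), so (5/7) = +(7/5).
Reduce top mod 5: now compute (2/5).
Pull out 2: since 5 ≡ 5 (mod 8), (2/5) = -1.
Reached (1/5) = 1. Collecting the sign flips along the way, the symbol is +1.

1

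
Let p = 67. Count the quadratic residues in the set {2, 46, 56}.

1

(2/67) = -1 → non-residue.
(46/67) = -1 → non-residue.
(56/67) = +1 → QR.
Total quadratic residues among the 3: 1.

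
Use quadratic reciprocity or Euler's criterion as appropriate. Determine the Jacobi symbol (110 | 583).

Pull out 2: since 583 ≡ 7 (mod 8), (2/583) = +1.
Reciprocity: 55 ≡ 3 and 583 ≡ 3 (mod 4), so (55/583) = −(583/55).
Reduce top mod 55: now compute (33/55).
Reciprocity: 33 ≡ 1 and 55 ≡ 3 (mod 4), so (33/55) = +(55/33).
Reduce top mod 33: now compute (22/33).
Pull out 2: since 33 ≡ 1 (mod 8), (2/33) = +1.
Reciprocity: 11 ≡ 3 and 33 ≡ 1 (mod 4), so (11/33) = +(33/11).
Reduce top mod 11: now compute (0/11).
Top reduces to 0: gcd > 1, so the symbol is 0.

0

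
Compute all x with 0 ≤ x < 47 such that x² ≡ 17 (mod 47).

Since 47 ≡ 3 (mod 4), a square root of 17 is 17^((47+1)/4) = 17^12 mod 47.
Repeated squaring: 17^2≡7, 17^4≡2, 17^8≡4 (mod 47).
17^12 = 17^(8+4) ≡ 8 (mod 47).
Check: 8² = 64 ≡ 17 (mod 47). The two roots are 8 and 39.

8, 39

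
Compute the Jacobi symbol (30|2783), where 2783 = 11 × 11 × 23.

Pull out 2: since 2783 ≡ 7 (mod 8), (2/2783) = +1.
Reciprocity: 15 ≡ 3 and 2783 ≡ 3 (mod 4), so (15/2783) = −(2783/15).
Reduce top mod 15: now compute (8/15).
Pull out 2^3: since 15 ≡ 7 (mod 8), (2/15) = +1, so (2/15)^3 = +1.
Reached (1/15) = 1. Collecting the sign flips along the way, the symbol is -1.

-1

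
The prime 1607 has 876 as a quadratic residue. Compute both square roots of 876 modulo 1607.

Since 1607 ≡ 3 (mod 4), a square root of 876 is 876^((1607+1)/4) = 876^402 mod 1607.
Repeated squaring: 876^2≡837, 876^4≡1524, 876^8≡461, 876^16≡397, 876^32≡123, 876^64≡666, 876^128≡24, 876^256≡576 (mod 1607).
876^402 = 876^(256+128+16+2) ≡ 239 (mod 1607).
Check: 239² = 57121 ≡ 876 (mod 1607). The two roots are 239 and 1368.

239, 1368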